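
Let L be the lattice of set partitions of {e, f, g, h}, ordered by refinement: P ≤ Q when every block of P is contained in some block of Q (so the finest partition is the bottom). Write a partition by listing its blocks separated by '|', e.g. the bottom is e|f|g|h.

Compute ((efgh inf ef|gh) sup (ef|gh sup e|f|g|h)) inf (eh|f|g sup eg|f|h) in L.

efgh ∧ ef|gh = ef|gh
ef|gh ∨ e|f|g|h = ef|gh
ef|gh ∨ ef|gh = ef|gh
eh|f|g ∨ eg|f|h = egh|f
ef|gh ∧ egh|f = e|f|gh

e|f|gh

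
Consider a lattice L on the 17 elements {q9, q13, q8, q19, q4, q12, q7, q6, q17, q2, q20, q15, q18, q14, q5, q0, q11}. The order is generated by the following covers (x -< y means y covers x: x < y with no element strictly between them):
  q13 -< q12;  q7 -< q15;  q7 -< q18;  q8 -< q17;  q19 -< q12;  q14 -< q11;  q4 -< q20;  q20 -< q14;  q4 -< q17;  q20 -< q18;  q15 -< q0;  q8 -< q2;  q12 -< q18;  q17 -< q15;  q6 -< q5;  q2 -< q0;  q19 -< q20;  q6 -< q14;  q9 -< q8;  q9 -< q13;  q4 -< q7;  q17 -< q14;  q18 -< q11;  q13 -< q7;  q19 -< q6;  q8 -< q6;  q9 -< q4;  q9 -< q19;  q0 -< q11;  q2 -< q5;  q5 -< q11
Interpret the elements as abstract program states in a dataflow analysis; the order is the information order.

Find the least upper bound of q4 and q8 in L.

Common upper bounds of {q4, q8}: q0, q11, q14, q15, q17.
The least among these is q17.

q17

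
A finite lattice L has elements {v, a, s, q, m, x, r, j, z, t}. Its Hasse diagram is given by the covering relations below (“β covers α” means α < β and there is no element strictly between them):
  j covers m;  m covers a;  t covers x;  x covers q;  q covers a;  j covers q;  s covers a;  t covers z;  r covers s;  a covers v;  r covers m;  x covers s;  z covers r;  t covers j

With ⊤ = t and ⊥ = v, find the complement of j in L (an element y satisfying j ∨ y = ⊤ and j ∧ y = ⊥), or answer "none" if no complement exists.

For every candidate y, either j ∨ y ≠ t or j ∧ y ≠ v; no complement exists.

none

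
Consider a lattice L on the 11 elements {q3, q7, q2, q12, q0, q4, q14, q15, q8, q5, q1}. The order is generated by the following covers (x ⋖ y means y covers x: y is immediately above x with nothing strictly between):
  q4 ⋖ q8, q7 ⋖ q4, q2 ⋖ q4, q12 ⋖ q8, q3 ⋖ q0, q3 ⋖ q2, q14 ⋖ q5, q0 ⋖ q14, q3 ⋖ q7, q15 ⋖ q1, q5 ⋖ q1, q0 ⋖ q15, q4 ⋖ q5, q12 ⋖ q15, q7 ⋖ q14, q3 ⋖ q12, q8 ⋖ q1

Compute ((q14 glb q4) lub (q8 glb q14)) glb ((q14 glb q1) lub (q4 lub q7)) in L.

q7

q14 ∧ q4 = q7
q8 ∧ q14 = q7
q7 ∨ q7 = q7
q14 ∧ q1 = q14
q4 ∨ q7 = q4
q14 ∨ q4 = q5
q7 ∧ q5 = q7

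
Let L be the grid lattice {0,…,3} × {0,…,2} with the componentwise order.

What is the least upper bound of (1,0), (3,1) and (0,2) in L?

Common upper bounds of {(1,0), (3,1), (0,2)}: (3,2).
The least among these is (3,2).

(3,2)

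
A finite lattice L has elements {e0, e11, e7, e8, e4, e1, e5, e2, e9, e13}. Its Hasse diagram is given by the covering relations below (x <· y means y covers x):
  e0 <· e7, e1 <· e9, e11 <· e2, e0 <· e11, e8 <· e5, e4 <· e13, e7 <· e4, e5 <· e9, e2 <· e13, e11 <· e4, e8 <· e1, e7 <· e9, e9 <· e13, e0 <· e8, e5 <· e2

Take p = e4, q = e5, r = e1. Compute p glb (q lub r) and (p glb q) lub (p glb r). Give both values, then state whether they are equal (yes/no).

e7; e0; no

q lub r = e9, so p glb (q lub r) = e4 glb e9 = e7.
p glb q = e0 and p glb r = e0, so (p glb q) lub (p glb r) = e0 lub e0 = e0.
Equal: no.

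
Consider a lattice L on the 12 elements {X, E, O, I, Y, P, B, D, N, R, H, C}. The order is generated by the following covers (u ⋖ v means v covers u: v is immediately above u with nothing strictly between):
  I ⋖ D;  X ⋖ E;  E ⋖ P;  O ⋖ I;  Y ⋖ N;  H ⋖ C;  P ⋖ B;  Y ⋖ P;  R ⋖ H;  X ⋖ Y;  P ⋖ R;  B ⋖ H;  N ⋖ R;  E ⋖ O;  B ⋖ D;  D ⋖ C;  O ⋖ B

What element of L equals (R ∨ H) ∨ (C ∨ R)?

R ∨ H = H
C ∨ R = C
H ∨ C = C

C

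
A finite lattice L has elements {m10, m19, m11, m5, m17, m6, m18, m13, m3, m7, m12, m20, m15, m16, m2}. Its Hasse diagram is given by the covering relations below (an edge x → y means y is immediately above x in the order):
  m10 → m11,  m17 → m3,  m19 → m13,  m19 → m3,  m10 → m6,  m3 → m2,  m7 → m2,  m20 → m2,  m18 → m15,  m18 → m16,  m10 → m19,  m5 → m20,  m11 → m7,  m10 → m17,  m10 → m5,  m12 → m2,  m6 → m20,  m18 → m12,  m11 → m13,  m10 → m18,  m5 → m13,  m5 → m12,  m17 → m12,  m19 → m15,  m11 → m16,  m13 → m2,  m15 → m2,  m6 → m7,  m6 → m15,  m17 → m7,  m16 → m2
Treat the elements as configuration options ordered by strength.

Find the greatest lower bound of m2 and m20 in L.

Common lower bounds of {m2, m20}: m10, m20, m5, m6.
The greatest among these is m20.

m20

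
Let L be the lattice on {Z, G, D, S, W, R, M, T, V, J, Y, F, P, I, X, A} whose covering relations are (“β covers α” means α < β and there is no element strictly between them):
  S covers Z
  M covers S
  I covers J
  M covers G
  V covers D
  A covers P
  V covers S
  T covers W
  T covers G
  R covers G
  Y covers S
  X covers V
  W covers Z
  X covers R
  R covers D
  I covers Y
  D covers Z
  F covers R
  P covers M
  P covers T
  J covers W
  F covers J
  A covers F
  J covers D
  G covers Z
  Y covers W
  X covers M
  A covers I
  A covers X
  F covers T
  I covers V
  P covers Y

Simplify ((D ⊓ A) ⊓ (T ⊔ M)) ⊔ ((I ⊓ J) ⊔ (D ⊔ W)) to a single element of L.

J

D ∧ A = D
T ∨ M = P
D ∧ P = Z
I ∧ J = J
D ∨ W = J
J ∨ J = J
Z ∨ J = J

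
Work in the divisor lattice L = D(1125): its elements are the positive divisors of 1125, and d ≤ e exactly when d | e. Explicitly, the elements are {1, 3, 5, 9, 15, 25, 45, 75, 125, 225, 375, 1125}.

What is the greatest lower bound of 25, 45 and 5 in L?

5

In the divisibility order, the meet is the greatest common divisor: gcd(25, 45, 5) = 5.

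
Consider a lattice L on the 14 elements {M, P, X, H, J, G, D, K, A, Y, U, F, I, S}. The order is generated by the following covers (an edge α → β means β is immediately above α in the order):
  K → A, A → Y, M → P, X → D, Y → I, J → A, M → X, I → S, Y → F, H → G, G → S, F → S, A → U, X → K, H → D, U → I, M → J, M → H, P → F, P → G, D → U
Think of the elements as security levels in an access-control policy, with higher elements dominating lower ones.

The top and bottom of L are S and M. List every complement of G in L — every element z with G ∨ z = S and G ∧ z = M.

Need z with G ∨ z = S and G ∧ z = M.
Checking each element gives: A, J, K, X, Y.

A, J, K, X, Y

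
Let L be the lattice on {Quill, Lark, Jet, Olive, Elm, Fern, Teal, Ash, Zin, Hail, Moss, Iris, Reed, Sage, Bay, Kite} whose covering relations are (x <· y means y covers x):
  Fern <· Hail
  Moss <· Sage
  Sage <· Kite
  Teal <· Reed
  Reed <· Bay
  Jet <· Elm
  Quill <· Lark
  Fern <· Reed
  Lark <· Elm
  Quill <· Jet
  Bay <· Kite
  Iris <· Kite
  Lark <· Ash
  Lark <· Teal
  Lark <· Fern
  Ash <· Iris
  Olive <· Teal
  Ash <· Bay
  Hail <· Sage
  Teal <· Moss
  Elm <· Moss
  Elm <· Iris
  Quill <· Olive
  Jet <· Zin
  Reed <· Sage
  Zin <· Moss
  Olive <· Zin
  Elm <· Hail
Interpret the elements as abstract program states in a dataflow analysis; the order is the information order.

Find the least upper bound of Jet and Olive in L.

Common upper bounds of {Jet, Olive}: Kite, Moss, Sage, Zin.
The least among these is Zin.

Zin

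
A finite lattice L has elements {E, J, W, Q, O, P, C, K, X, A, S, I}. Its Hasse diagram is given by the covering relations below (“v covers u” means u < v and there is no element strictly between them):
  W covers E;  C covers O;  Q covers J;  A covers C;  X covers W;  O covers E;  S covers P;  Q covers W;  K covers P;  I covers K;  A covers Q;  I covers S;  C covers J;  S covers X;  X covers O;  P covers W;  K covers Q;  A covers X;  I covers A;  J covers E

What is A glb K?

Common lower bounds of {A, K}: E, J, Q, W.
The greatest among these is Q.

Q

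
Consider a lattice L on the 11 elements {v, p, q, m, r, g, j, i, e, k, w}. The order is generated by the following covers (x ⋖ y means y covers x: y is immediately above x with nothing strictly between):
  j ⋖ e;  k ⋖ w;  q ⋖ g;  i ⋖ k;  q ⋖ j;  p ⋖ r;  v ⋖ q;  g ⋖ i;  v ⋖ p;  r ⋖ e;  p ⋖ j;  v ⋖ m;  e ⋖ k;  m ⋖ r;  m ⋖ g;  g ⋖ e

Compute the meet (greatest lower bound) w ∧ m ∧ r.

m

Common lower bounds of {w, m, r}: m, v.
The greatest among these is m.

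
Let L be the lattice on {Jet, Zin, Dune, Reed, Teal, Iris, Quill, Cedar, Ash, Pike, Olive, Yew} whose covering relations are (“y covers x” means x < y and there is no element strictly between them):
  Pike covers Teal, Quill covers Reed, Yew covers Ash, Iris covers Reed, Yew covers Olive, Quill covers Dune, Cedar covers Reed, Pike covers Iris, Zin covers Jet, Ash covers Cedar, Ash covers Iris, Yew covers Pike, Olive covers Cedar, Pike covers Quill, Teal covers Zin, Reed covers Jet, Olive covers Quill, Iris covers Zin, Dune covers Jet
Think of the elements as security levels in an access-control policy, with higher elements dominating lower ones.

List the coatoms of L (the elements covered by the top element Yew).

The coatoms are exactly the elements covered by Yew: Ash, Olive, Pike.

Ash, Olive, Pike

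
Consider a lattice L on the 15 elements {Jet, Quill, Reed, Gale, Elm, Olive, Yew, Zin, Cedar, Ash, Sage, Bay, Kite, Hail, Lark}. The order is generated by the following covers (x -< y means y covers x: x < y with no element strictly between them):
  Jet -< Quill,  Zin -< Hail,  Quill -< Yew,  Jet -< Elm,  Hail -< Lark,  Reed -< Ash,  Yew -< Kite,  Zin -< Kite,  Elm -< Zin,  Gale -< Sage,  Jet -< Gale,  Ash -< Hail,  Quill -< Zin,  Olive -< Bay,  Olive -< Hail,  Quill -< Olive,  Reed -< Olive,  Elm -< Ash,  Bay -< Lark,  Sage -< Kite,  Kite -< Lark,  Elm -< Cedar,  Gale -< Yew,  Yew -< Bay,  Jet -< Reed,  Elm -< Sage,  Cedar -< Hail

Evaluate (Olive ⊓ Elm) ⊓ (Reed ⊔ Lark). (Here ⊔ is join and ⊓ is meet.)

Jet

Olive ∧ Elm = Jet
Reed ∨ Lark = Lark
Jet ∧ Lark = Jet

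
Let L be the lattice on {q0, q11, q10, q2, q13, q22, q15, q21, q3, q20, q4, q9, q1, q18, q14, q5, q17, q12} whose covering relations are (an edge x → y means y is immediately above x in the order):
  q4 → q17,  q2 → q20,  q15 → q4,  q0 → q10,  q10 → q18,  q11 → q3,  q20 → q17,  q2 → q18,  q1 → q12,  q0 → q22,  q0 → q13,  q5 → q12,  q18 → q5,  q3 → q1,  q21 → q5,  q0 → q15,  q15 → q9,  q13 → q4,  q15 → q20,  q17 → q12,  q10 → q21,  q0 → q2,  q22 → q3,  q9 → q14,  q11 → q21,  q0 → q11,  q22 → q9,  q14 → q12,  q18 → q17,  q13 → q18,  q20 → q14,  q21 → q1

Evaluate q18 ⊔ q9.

q18 ∨ q9 = q12

q12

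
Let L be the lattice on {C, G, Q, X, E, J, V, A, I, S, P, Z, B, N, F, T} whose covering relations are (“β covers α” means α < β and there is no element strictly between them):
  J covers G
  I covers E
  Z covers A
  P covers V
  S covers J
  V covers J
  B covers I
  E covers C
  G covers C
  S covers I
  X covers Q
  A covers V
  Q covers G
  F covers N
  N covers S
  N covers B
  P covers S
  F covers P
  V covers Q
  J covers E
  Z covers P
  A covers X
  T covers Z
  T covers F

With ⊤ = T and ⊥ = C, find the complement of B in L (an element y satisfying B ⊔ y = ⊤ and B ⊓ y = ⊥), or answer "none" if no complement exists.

Need y with B ∨ y = T and B ∧ y = C.
Checking each element gives: X.

X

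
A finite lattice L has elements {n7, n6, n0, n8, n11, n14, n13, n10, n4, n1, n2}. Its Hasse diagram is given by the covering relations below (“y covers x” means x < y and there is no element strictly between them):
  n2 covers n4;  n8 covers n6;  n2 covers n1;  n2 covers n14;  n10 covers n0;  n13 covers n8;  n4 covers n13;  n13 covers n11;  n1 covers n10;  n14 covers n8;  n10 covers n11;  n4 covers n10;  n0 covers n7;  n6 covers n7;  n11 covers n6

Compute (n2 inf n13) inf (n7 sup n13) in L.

n2 ∧ n13 = n13
n7 ∨ n13 = n13
n13 ∧ n13 = n13

n13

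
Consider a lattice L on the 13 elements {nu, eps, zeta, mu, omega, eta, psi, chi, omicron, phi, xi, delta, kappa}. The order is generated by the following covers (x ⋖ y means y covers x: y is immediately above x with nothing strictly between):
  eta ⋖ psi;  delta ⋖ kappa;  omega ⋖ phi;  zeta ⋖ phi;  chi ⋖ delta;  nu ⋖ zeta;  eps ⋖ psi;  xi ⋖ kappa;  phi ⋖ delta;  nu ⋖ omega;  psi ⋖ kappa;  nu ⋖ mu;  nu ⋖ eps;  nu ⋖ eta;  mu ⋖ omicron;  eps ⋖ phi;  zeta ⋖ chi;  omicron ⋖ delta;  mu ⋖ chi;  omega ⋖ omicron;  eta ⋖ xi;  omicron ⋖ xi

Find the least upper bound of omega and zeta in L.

phi

Common upper bounds of {omega, zeta}: delta, kappa, phi.
The least among these is phi.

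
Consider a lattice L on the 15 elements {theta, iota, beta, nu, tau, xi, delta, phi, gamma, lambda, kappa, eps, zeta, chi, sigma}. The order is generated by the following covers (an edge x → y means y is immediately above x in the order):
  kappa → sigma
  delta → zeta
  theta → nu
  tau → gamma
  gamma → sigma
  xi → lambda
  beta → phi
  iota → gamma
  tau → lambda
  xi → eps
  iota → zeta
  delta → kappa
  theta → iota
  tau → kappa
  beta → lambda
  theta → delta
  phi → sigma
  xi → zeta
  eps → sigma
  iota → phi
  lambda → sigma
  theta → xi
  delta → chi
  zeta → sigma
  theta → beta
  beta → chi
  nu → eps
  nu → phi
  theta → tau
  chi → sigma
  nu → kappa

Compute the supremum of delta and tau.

kappa

Common upper bounds of {delta, tau}: kappa, sigma.
The least among these is kappa.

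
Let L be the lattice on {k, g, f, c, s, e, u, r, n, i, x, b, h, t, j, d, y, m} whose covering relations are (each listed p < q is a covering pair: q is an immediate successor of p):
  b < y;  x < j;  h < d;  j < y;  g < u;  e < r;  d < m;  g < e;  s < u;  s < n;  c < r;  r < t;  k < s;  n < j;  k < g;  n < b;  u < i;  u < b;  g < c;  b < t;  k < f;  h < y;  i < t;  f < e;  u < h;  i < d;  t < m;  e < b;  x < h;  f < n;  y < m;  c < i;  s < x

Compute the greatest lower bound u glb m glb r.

g

Common lower bounds of {u, m, r}: g, k.
The greatest among these is g.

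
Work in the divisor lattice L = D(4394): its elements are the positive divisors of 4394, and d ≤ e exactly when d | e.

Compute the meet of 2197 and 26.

In the divisibility order, the meet is the greatest common divisor: gcd(2197, 26) = 13.

13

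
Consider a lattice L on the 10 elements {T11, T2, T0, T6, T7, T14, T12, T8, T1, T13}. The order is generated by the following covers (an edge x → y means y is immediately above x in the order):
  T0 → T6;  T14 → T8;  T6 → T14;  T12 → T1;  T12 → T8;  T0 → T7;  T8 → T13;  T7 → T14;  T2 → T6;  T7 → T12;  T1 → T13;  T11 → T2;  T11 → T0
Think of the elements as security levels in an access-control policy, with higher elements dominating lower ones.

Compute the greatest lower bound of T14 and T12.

T7

Common lower bounds of {T14, T12}: T0, T11, T7.
The greatest among these is T7.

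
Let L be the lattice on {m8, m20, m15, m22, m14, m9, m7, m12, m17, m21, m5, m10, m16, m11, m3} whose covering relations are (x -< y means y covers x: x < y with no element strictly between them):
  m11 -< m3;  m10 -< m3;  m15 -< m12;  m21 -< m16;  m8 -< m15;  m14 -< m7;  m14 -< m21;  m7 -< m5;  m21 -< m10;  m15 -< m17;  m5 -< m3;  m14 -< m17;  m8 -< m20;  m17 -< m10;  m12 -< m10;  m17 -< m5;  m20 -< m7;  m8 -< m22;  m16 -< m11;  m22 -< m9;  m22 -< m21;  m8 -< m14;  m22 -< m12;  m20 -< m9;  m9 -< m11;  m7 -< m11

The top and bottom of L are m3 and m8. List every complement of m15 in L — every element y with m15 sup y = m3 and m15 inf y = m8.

Need y with m15 ∨ y = m3 and m15 ∧ y = m8.
Checking each element gives: m11, m16, m9.

m11, m16, m9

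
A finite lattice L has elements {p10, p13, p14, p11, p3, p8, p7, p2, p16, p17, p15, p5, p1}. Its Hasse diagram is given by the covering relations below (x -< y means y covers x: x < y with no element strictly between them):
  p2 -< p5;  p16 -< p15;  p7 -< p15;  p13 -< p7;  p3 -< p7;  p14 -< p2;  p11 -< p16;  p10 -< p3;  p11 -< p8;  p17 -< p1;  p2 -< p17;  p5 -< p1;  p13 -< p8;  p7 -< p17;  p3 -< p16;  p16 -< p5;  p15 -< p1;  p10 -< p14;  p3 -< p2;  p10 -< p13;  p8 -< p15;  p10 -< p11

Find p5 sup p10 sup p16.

Common upper bounds of {p5, p10, p16}: p1, p5.
The least among these is p5.

p5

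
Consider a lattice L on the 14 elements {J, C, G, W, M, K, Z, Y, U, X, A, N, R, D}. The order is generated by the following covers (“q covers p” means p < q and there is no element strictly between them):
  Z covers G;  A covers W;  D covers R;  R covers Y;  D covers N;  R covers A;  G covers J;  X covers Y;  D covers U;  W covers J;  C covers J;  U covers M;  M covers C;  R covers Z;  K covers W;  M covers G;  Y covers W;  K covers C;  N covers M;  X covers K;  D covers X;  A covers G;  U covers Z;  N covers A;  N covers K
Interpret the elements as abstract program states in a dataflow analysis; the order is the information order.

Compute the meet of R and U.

Common lower bounds of {R, U}: G, J, Z.
The greatest among these is Z.

Z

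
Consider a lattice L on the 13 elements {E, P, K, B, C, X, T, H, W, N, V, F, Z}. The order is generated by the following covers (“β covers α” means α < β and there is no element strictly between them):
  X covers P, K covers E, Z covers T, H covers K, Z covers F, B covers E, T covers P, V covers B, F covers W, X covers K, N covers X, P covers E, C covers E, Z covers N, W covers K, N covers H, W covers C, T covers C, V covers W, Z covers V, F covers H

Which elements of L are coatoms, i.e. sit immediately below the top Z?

The coatoms are exactly the elements covered by Z: F, N, T, V.

F, N, T, V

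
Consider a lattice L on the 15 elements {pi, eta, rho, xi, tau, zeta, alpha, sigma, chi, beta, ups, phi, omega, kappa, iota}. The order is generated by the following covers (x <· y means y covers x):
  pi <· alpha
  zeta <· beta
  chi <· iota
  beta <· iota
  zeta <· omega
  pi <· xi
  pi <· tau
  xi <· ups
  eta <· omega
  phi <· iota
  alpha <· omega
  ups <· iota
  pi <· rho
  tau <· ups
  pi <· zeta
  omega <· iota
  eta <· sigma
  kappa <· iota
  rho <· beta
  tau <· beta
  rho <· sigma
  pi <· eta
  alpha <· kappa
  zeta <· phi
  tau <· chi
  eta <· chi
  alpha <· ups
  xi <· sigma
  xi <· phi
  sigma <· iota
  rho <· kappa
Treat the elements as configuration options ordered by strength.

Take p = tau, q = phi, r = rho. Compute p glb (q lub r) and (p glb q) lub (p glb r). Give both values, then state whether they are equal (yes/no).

tau; pi; no

q lub r = iota, so p glb (q lub r) = tau glb iota = tau.
p glb q = pi and p glb r = pi, so (p glb q) lub (p glb r) = pi lub pi = pi.
Equal: no.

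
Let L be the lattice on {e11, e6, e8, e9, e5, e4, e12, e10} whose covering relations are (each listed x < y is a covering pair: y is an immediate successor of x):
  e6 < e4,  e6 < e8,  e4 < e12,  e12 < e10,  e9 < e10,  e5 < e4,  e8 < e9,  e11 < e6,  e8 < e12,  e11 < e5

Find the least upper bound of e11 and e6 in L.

Common upper bounds of {e11, e6}: e10, e12, e4, e6, e8, e9.
The least among these is e6.

e6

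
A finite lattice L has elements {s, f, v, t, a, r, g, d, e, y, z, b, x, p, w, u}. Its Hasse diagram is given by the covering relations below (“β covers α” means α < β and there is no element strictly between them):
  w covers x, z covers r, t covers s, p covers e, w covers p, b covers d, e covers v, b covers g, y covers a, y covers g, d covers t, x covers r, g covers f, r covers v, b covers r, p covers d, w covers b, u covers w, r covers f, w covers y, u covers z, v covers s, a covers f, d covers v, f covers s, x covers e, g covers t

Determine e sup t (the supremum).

Common upper bounds of {e, t}: p, u, w.
The least among these is p.

p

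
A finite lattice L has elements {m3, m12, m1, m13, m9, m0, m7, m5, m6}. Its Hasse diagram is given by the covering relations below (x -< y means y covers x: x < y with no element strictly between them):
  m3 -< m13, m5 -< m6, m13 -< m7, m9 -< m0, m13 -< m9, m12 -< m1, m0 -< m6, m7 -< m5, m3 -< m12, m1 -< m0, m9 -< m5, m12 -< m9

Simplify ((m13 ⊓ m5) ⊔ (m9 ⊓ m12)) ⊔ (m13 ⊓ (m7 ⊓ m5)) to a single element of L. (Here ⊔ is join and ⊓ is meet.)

m9

m13 ∧ m5 = m13
m9 ∧ m12 = m12
m13 ∨ m12 = m9
m7 ∧ m5 = m7
m13 ∧ m7 = m13
m9 ∨ m13 = m9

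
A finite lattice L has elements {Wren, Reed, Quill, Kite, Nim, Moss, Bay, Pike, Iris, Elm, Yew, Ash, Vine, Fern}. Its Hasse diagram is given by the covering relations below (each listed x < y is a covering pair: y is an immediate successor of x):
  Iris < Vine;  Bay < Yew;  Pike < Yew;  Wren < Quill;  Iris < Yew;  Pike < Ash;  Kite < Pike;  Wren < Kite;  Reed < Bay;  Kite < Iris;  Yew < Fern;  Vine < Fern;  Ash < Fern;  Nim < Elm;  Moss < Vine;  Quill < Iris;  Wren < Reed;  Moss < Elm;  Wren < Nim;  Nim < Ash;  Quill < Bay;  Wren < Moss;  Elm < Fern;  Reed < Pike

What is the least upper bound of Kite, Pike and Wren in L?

Common upper bounds of {Kite, Pike, Wren}: Ash, Fern, Pike, Yew.
The least among these is Pike.

Pike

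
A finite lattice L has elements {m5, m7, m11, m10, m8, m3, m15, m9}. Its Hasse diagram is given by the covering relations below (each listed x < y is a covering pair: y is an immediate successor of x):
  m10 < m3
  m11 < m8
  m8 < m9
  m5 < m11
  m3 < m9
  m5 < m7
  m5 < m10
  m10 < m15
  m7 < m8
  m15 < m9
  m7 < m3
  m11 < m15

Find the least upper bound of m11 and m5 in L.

m11

Common upper bounds of {m11, m5}: m11, m15, m8, m9.
The least among these is m11.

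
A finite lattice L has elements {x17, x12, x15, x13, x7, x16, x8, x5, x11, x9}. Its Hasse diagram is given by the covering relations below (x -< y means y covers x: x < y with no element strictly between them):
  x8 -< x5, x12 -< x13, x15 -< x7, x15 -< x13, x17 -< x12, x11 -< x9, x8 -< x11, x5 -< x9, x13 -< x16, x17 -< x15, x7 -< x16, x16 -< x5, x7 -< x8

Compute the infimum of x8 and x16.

x7

Common lower bounds of {x8, x16}: x15, x17, x7.
The greatest among these is x7.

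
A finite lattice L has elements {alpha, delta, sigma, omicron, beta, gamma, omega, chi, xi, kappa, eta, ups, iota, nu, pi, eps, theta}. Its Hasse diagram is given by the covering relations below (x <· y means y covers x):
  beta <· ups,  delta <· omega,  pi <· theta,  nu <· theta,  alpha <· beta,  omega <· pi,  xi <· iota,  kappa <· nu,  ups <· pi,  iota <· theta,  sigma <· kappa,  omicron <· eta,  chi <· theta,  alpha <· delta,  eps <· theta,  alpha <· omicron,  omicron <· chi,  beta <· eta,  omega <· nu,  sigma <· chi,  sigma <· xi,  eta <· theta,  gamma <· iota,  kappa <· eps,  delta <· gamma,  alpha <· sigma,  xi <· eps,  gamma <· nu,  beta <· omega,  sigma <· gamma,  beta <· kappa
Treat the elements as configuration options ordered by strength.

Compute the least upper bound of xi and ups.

Common upper bounds of {xi, ups}: theta.
The least among these is theta.

theta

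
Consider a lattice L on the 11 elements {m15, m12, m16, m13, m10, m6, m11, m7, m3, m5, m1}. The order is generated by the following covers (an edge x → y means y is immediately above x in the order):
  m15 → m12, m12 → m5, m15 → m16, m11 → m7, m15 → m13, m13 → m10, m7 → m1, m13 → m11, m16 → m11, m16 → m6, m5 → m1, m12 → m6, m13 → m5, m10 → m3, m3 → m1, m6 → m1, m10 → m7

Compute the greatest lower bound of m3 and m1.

Common lower bounds of {m3, m1}: m10, m13, m15, m3.
The greatest among these is m3.

m3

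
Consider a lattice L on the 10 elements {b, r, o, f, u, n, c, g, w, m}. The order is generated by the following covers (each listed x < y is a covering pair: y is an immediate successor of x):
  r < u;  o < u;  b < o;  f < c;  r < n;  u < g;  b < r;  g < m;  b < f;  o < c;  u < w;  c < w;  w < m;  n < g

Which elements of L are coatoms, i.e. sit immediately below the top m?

The coatoms are exactly the elements covered by m: g, w.

g, w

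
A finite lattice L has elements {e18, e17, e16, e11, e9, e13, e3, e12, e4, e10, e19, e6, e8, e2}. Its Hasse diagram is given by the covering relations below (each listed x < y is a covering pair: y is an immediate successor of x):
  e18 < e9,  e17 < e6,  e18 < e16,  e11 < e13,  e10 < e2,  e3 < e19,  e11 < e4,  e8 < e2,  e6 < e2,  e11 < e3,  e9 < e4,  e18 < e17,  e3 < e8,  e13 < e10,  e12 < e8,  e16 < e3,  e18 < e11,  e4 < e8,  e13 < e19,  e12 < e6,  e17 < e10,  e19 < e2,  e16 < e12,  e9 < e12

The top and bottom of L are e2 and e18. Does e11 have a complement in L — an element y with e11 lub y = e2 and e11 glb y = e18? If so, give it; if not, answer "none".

Need y with e11 ∨ y = e2 and e11 ∧ y = e18.
Checking each element gives: e6.

e6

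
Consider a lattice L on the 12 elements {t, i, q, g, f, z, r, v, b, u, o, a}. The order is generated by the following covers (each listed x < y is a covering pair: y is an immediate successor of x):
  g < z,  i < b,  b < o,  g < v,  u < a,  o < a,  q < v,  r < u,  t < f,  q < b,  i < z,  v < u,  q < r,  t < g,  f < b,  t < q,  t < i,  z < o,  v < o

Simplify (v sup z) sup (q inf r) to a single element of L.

o

v ∨ z = o
q ∧ r = q
o ∨ q = o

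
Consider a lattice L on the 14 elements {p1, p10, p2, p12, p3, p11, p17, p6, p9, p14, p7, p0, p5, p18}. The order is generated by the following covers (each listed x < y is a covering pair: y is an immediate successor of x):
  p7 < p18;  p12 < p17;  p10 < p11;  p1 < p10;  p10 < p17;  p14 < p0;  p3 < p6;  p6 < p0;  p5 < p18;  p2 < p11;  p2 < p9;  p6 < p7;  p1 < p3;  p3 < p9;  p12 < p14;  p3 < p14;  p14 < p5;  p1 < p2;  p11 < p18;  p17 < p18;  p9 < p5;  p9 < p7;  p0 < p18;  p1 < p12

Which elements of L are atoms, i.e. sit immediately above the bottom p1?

The atoms are exactly the elements that cover p1: p10, p12, p2, p3.

p10, p12, p2, p3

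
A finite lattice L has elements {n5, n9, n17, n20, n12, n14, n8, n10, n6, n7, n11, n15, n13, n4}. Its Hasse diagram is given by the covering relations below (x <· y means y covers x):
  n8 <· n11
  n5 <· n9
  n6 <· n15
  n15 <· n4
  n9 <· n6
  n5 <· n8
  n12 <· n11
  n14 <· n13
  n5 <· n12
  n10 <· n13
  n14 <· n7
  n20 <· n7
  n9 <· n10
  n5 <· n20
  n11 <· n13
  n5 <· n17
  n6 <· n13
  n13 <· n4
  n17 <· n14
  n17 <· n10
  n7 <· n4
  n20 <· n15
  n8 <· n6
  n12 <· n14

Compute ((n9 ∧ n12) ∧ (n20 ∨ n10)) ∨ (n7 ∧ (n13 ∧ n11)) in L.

n12

n9 ∧ n12 = n5
n20 ∨ n10 = n4
n5 ∧ n4 = n5
n13 ∧ n11 = n11
n7 ∧ n11 = n12
n5 ∨ n12 = n12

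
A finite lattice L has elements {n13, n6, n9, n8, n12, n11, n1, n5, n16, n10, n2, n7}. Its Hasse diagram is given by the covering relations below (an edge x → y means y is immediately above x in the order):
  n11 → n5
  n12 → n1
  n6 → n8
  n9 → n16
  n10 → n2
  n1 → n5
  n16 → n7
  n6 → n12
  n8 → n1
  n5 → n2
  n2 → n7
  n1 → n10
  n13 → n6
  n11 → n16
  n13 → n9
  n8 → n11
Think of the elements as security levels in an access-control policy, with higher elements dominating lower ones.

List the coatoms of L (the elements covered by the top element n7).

The coatoms are exactly the elements covered by n7: n16, n2.

n16, n2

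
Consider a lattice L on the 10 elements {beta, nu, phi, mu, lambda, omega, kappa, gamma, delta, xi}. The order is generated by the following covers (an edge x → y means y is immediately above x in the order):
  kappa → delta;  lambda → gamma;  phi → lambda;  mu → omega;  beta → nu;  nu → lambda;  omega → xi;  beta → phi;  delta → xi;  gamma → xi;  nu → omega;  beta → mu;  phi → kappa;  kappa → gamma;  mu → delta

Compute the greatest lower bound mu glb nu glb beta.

beta

Common lower bounds of {mu, nu, beta}: beta.
The greatest among these is beta.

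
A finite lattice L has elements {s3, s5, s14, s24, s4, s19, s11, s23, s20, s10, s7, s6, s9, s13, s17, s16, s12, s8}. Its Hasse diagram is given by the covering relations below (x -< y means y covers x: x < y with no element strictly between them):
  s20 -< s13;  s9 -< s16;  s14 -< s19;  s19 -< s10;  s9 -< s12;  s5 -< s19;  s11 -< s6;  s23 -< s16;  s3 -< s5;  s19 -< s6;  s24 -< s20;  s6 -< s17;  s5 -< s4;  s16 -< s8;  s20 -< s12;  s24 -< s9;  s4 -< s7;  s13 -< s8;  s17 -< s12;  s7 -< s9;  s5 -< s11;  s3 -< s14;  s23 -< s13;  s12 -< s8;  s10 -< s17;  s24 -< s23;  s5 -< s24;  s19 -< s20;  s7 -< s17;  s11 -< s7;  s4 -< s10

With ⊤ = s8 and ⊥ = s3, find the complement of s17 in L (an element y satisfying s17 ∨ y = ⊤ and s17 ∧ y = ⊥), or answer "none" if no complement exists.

For every candidate y, either s17 ∨ y ≠ s8 or s17 ∧ y ≠ s3; no complement exists.

none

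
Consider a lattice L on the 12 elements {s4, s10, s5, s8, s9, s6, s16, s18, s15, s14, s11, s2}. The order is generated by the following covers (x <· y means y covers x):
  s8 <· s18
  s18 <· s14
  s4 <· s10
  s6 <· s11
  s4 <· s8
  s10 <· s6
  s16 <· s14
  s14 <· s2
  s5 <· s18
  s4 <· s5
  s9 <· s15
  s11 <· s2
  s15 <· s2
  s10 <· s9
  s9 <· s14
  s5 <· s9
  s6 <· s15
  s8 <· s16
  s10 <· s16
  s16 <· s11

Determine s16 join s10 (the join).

s16

Common upper bounds of {s16, s10}: s11, s14, s16, s2.
The least among these is s16.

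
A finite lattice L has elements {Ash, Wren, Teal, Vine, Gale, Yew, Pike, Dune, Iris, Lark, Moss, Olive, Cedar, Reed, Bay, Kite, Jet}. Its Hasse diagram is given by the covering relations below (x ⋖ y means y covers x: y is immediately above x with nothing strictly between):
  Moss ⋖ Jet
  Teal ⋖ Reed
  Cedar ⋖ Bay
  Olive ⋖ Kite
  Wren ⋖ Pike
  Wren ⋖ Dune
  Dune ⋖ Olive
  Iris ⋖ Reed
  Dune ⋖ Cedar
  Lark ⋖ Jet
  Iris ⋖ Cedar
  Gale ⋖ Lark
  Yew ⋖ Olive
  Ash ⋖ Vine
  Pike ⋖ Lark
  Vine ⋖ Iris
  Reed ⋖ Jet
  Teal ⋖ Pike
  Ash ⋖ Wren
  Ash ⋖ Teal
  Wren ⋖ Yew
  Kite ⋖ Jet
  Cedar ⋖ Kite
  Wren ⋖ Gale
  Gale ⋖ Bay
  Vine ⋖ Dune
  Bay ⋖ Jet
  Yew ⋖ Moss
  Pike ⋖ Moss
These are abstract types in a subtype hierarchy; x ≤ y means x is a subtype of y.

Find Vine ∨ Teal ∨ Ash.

Reed

Common upper bounds of {Vine, Teal, Ash}: Jet, Reed.
The least among these is Reed.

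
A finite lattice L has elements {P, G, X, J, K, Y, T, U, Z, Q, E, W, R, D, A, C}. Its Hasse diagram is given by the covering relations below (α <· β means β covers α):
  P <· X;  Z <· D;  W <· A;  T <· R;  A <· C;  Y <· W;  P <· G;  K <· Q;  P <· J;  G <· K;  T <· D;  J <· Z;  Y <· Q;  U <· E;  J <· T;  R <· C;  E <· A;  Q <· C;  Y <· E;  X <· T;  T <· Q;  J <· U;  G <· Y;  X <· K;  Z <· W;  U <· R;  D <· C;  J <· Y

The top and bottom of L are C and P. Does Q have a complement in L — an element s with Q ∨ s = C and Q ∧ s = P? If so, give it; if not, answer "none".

none

For every candidate s, either Q ∨ s ≠ C or Q ∧ s ≠ P; no complement exists.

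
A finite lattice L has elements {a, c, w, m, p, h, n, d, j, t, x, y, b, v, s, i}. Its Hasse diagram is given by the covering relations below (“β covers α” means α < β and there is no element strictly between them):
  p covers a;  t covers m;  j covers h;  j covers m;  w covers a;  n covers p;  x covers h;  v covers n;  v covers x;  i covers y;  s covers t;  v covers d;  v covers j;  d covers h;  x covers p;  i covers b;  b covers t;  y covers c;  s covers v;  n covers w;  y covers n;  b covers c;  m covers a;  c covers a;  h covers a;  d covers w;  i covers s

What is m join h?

j

Common upper bounds of {m, h}: i, j, s, v.
The least among these is j.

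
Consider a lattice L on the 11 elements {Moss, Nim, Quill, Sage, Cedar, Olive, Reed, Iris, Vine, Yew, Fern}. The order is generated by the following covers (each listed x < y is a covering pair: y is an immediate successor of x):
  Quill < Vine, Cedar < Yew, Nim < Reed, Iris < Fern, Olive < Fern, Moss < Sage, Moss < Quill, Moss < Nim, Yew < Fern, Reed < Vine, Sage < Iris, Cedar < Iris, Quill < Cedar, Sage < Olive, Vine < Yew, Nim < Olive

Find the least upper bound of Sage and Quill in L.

Iris

Common upper bounds of {Sage, Quill}: Fern, Iris.
The least among these is Iris.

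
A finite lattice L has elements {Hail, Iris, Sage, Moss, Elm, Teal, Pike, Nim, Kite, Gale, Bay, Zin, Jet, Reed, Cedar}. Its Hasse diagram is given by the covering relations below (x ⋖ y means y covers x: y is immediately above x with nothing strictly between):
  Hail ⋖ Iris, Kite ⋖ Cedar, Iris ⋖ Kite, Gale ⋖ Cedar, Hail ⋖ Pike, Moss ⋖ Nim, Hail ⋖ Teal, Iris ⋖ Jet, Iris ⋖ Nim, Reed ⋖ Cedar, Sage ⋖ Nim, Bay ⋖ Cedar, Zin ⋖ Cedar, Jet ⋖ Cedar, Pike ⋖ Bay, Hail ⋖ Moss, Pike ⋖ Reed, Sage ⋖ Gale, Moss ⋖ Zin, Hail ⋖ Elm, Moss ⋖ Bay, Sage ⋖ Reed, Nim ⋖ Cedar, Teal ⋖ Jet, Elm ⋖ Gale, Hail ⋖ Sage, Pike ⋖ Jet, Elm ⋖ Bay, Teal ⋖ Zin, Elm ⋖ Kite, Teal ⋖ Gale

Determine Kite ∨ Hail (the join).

Common upper bounds of {Kite, Hail}: Cedar, Kite.
The least among these is Kite.

Kite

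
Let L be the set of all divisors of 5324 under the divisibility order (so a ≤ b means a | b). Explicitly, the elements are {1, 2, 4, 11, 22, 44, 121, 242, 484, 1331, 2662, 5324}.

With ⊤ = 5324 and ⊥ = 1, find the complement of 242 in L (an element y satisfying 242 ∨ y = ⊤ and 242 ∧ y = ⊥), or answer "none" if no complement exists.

For every candidate y, either 242 ∨ y ≠ 5324 or 242 ∧ y ≠ 1; no complement exists.

none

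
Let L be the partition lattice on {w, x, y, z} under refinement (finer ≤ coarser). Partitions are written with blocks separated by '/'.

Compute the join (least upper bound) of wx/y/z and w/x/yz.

The join of wx/y/z and w/x/yz merges any blocks that overlap across the partitions, giving wx/yz.

wx/yz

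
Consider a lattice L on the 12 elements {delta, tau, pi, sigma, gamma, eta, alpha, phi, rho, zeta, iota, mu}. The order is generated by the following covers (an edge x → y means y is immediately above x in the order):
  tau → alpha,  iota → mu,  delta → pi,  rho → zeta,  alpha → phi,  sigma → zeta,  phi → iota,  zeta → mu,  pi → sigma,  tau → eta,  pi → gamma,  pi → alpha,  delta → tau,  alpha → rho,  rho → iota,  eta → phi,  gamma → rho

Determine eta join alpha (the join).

phi

Common upper bounds of {eta, alpha}: iota, mu, phi.
The least among these is phi.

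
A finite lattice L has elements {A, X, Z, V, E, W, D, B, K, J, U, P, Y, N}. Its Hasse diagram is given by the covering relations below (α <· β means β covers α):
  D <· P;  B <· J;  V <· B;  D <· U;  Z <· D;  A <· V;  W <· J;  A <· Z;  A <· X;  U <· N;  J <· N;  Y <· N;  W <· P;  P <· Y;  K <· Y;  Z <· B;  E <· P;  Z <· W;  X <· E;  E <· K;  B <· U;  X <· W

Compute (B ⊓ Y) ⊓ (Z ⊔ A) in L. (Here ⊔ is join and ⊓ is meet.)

B ∧ Y = Z
Z ∨ A = Z
Z ∧ Z = Z

Z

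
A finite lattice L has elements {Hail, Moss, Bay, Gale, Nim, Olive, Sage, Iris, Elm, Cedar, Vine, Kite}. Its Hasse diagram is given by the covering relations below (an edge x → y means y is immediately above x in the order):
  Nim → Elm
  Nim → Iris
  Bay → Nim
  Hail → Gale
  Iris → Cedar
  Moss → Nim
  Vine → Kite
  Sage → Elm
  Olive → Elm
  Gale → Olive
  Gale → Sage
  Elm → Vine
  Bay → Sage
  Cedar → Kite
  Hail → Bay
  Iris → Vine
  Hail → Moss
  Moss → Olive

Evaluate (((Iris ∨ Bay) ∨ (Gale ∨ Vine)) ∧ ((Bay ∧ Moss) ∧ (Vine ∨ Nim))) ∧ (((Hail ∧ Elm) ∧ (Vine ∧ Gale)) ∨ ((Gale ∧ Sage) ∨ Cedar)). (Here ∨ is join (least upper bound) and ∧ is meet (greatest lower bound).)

Iris ∨ Bay = Iris
Gale ∨ Vine = Vine
Iris ∨ Vine = Vine
Bay ∧ Moss = Hail
Vine ∨ Nim = Vine
Hail ∧ Vine = Hail
Vine ∧ Hail = Hail
Hail ∧ Elm = Hail
Vine ∧ Gale = Gale
Hail ∧ Gale = Hail
Gale ∧ Sage = Gale
Gale ∨ Cedar = Kite
Hail ∨ Kite = Kite
Hail ∧ Kite = Hail

Hail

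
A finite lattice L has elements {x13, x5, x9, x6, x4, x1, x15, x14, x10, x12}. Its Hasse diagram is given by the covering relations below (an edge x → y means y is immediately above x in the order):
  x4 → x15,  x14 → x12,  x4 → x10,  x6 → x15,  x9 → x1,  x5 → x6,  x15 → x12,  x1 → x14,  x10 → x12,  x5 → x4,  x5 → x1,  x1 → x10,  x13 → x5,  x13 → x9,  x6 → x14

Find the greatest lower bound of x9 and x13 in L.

Common lower bounds of {x9, x13}: x13.
The greatest among these is x13.

x13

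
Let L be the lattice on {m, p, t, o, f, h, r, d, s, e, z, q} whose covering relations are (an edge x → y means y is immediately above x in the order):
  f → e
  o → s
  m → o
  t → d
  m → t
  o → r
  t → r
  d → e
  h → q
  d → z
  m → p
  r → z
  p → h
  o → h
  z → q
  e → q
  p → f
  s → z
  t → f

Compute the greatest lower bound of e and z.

Common lower bounds of {e, z}: d, m, t.
The greatest among these is d.

d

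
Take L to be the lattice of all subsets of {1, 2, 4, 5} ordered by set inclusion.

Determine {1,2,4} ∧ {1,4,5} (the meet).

{1,4}

Under ⊆, meet is intersection: {1,2,4} ∩ {1,4,5} = {1,4}.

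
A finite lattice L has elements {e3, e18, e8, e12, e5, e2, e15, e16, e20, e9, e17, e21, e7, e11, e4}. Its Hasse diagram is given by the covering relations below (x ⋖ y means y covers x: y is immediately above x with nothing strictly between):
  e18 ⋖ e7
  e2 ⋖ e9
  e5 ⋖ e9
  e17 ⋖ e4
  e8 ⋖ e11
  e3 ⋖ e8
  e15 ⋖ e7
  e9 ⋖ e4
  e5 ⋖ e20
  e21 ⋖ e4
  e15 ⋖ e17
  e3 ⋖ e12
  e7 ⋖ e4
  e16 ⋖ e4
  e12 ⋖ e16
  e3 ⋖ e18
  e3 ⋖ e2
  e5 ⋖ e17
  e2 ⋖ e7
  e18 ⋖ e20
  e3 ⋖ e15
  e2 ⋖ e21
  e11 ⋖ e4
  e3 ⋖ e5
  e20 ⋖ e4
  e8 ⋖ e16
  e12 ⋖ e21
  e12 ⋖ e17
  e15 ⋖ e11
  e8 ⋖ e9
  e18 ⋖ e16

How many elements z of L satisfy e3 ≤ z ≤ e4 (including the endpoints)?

15

The interval [e3, e4] = {e11, e12, e15, e16, e17, e18, e2, e20, e21, e3, e4, e5, e7, e8, e9}, which has 15 elements.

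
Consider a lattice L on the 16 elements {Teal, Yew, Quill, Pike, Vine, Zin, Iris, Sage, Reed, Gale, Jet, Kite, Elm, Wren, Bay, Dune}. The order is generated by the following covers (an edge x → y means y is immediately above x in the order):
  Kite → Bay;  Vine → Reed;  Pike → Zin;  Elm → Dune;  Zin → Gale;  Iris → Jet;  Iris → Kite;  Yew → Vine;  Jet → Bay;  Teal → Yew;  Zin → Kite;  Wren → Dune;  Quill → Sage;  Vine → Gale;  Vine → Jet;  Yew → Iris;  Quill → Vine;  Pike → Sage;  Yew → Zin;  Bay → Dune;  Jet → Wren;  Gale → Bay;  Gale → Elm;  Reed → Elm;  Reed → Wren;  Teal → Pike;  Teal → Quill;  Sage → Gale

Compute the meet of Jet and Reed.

Common lower bounds of {Jet, Reed}: Quill, Teal, Vine, Yew.
The greatest among these is Vine.

Vine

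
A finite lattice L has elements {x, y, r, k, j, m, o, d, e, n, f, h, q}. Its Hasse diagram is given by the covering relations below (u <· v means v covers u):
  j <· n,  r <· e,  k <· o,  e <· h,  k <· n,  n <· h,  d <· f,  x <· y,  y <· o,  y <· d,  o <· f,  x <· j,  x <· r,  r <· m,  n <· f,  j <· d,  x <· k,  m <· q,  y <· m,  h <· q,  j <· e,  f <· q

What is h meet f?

Common lower bounds of {h, f}: j, k, n, x.
The greatest among these is n.

n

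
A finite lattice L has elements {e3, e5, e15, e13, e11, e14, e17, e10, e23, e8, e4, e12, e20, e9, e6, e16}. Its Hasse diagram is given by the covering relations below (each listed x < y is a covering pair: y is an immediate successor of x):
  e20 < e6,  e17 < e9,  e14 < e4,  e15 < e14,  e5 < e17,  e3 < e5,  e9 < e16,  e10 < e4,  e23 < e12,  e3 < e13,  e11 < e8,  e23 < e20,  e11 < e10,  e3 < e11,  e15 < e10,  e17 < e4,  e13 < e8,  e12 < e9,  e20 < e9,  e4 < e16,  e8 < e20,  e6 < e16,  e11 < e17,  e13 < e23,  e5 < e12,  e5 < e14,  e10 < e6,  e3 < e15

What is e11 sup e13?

e8

Common upper bounds of {e11, e13}: e16, e20, e6, e8, e9.
The least among these is e8.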